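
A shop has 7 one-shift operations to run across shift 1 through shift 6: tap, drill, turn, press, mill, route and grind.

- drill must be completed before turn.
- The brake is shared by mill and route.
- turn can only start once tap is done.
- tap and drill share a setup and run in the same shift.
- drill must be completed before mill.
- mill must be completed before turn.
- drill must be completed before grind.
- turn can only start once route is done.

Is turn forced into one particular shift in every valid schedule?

turn can be shift 3 (e.g. drill -> shift 1; grind -> shift 2; mill -> shift 2; tap -> shift 1; turn -> shift 3; press -> shift 1; route -> shift 1) or shift 4 (e.g. grind -> shift 2; drill -> shift 1; route -> shift 1; tap -> shift 1; mill -> shift 2; turn -> shift 4; press -> shift 1).

No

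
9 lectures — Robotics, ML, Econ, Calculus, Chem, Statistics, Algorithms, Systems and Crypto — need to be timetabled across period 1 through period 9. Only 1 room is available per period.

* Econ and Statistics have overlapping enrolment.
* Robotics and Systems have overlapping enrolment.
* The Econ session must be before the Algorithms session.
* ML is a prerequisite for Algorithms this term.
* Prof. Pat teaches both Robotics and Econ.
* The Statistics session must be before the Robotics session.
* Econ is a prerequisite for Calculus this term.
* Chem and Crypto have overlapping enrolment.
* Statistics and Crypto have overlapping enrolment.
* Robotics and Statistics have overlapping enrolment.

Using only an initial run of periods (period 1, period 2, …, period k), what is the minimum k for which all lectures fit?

9

The precedence chain requires at least 2 distinct periods.
With at most 1 per period and 9 lectures, at least 9 periods are needed.
9 works (last occupied period: period 9): for example Systems -> period 8, Chem -> period 7, Statistics -> period 4, Calculus -> period 6, Robotics -> period 5, Crypto -> period 9, ML -> period 2, Algorithms -> period 3, Econ -> period 1.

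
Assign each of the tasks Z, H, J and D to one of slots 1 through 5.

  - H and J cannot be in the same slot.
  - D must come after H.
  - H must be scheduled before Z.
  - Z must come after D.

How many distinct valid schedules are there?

40

Splitting on Z: it can be 3 (4), 4 (12), 5 (24). Listing each branch's schedules as (H, J, D):
Z=3: (1,2,2) (1,3,2) (1,4,2) (1,5,2) — 4.
Z=4: (1,2,2) (1,2,3) (1,3,2) (1,3,3) (1,4,2) (1,4,3) (1,5,2) (1,5,3) (2,1,3) (2,3,3) (2,4,3) (2,5,3) — 12.
Z=5: (1,2,2) (1,2,3) (1,2,4) (1,3,2) (1,3,3) (1,3,4) (1,4,2) (1,4,3) (1,4,4) (1,5,2) (1,5,3) (1,5,4) (2,1,3) (2,1,4) (2,3,3) (2,3,4) (2,4,3) (2,4,4) (2,5,3) (2,5,4) (3,1,4) (3,2,4) (3,4,4) (3,5,4) — 24.
Summing: 4 + 12 + 24 = 40.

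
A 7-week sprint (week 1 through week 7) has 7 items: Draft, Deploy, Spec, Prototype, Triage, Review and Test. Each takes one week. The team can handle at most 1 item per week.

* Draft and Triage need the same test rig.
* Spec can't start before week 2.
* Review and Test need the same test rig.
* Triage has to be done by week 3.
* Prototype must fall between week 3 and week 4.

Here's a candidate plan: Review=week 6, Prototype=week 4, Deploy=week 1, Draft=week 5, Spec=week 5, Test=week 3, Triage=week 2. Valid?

The team can handle at most 1 item per week — violated.
Review and Test need the same test rig — holds.
Prototype must fall between week 3 and week 4 — holds.
Draft and Triage need the same test rig — holds.
Triage has to be done by week 3 — holds.
Spec can't start before week 2 — holds.

No. The team can handle at most 1 item per week is not satisfied.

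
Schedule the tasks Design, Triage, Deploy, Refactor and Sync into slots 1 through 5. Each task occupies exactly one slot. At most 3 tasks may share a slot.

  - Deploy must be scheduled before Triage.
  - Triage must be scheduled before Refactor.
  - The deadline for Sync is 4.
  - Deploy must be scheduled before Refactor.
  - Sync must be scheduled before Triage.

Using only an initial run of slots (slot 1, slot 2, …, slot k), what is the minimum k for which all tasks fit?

3 slots

The precedence chain requires at least 3 distinct slots.
With at most 3 per slot and 5 tasks, at least 2 slots are needed.
3 works (last occupied slot: 3): for example Sync -> 1, Design -> 1, Deploy -> 1, Refactor -> 3, Triage -> 2.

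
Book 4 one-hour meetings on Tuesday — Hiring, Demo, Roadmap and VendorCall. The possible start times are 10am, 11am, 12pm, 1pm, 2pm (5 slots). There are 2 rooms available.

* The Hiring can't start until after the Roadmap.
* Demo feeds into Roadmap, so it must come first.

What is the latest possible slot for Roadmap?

Precedence pushes Roadmap to at least 11am; downstream work caps Roadmap at 1pm.
Roadmap at 1pm is achievable: Hiring=2pm; Roadmap=1pm; Demo=10am; VendorCall=10am.

1pm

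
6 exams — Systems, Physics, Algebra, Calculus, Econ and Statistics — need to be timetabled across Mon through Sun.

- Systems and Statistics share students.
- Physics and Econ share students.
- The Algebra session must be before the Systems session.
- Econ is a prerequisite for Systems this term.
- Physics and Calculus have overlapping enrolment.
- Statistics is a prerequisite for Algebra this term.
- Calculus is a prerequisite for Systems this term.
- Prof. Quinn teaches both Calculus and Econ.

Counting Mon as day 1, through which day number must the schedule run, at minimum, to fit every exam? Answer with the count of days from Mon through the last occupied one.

3 days

The precedence chain requires at least 3 distinct days.
3 works (last occupied day: Wed): for example Statistics in Mon, Econ in Tue, Physics in Wed, Calculus in Mon, Algebra in Tue, Systems in Wed.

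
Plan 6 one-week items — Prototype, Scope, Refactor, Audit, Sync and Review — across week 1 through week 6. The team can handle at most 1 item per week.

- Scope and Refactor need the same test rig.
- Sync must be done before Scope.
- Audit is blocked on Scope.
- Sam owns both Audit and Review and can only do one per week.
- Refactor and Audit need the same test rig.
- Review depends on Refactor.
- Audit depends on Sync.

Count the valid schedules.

Splitting on Scope: it can be week 2 (12), week 3 (18), week 4 (18), week 5 (12). Listing each branch's schedules as (Prototype, Refactor, Audit, Sync, Review) by week number:
Scope=week 2: (3,4,5,1,6) (3,4,6,1,5) (3,5,4,1,6) (4,3,5,1,6) (4,3,6,1,5) (4,5,3,1,6) (5,3,4,1,6) (5,3,6,1,4) (5,4,3,1,6) (6,3,4,1,5) (6,3,5,1,4) (6,4,3,1,5) — 12.
Scope=week 3: (1,4,5,2,6) (1,4,6,2,5) (1,5,4,2,6) (2,4,5,1,6) (2,4,6,1,5) (2,5,4,1,6) (4,1,5,2,6) (4,1,6,2,5) (4,2,5,1,6) (4,2,6,1,5) (5,1,4,2,6) (5,1,6,2,4) (5,2,4,1,6) (5,2,6,1,4) (6,1,4,2,5) (6,1,5,2,4) (6,2,4,1,5) (6,2,5,1,4) — 18.
Scope=week 4: (1,2,5,3,6) (1,2,6,3,5) (1,3,5,2,6) (1,3,6,2,5) (2,1,5,3,6) (2,1,6,3,5) (2,3,5,1,6) (2,3,6,1,5) (3,1,5,2,6) (3,1,6,2,5) (3,2,5,1,6) (3,2,6,1,5) (5,1,6,2,3) (5,1,6,3,2) (5,2,6,1,3) (6,1,5,2,3) (6,1,5,3,2) (6,2,5,1,3) — 18.
Scope=week 5: (1,2,6,3,4) (1,2,6,4,3) (1,3,6,2,4) (2,1,6,3,4) (2,1,6,4,3) (2,3,6,1,4) (3,1,6,2,4) (3,1,6,4,2) (3,2,6,1,4) (4,1,6,2,3) (4,1,6,3,2) (4,2,6,1,3) — 12.
Summing: 12 + 18 + 18 + 12 = 60.

60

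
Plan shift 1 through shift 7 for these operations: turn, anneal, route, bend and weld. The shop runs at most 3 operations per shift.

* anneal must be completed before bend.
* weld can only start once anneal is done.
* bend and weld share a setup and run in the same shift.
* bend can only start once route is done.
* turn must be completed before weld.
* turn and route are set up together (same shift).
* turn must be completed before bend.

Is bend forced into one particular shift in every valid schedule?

No

bend can be shift 2 (e.g. anneal in shift 1, bend in shift 2, route in shift 1, turn in shift 1, weld in shift 2) or shift 3 (e.g. anneal=shift 1; turn=shift 1; weld=shift 3; bend=shift 3; route=shift 1).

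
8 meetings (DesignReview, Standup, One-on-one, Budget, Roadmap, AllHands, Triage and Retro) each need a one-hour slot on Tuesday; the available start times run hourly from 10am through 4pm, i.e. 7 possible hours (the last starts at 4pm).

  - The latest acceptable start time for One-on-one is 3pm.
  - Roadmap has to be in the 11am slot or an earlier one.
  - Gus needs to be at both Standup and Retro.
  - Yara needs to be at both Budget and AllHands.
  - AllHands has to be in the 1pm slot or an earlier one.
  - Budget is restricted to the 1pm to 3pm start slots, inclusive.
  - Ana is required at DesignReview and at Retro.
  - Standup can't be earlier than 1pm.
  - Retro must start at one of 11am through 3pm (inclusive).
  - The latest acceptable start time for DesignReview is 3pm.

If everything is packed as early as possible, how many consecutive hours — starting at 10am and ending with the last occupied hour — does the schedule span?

Standup can't be placed before 1pm — that is hour 4 counting from 10am — so the schedule must run through at least 4 hours.
4 works (last occupied hour: 1pm): for example Standup -> 1pm; Roadmap -> 10am; Triage -> 10am; AllHands -> 10am; Budget -> 1pm; Retro -> 11am; DesignReview -> 10am; One-on-one -> 10am.

4 hours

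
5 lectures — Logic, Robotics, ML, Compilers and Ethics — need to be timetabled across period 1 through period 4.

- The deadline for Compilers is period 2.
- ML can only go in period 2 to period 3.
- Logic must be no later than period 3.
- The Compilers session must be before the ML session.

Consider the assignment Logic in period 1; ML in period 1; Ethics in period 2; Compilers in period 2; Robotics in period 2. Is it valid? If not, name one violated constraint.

The deadline for Compilers is period 2 — holds.
ML can only go in period 2 to period 3 — violated.
The Compilers session must be before the ML session — violated.
Logic must be no later than period 3 — holds.

No. The Compilers session must be before the ML session is not satisfied.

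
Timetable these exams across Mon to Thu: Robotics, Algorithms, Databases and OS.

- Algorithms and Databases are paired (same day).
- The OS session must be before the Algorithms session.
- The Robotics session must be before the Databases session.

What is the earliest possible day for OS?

Mon

Downstream work caps OS at Wed.
OS at Mon is achievable: Robotics=Mon, Algorithms=Tue, Databases=Tue, OS=Mon.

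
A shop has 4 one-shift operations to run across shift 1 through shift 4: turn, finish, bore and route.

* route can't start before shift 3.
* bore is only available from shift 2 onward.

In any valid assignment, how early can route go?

Route is available from shift 3.
route at shift 3 is achievable: route=shift 3, finish=shift 1, bore=shift 2, turn=shift 1.

shift 3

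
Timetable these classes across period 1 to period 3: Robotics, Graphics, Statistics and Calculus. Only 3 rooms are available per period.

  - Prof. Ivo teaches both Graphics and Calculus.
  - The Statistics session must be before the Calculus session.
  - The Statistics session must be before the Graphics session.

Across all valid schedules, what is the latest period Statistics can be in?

Downstream work caps Statistics at period 2.
Statistics at period 1 is achievable: Statistics=period 1, Graphics=period 2, Robotics=period 1, Calculus=period 3.
Nothing later works — the conflict and capacity constraints rule out every period after period 1.

period 1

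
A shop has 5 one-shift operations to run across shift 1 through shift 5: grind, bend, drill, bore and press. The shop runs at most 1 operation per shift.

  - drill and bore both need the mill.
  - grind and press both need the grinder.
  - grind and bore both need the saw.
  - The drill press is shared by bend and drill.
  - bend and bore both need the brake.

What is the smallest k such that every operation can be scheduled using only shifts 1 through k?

With at most 1 per shift and 5 operations, at least 5 shifts are needed.
5 works (last occupied shift: shift 5): for example drill in shift 3, bend in shift 2, press in shift 5, bore in shift 4, grind in shift 1.

5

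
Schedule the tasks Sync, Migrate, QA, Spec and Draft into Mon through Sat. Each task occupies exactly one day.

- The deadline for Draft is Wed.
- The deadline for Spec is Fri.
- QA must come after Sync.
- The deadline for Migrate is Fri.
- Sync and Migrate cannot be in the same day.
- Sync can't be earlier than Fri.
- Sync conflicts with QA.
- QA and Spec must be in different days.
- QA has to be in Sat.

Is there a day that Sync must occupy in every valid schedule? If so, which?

Sync's window is Fri–Sat.
QA is fixed at Sat, and Sync can't share a day with QA.
So Sync must be Fri.

Fri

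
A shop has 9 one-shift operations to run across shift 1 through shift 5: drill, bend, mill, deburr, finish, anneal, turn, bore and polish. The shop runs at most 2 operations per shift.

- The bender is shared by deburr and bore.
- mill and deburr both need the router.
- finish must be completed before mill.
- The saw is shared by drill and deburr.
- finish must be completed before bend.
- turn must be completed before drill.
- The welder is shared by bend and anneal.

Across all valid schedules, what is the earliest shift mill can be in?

Precedence pushes mill to at least shift 2.
mill at shift 2 is achievable: anneal in shift 4, polish in shift 5, finish in shift 1, turn in shift 1, bore in shift 4, drill in shift 2, mill in shift 2, deburr in shift 3, bend in shift 3.

shift 2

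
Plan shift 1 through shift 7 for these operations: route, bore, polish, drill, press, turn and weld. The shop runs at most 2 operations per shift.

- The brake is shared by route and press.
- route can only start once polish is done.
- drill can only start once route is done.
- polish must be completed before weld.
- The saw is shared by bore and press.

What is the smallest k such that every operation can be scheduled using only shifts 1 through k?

4 shifts

The precedence chain requires at least 3 distinct shifts.
With at most 2 per shift and 7 operations, at least 4 shifts are needed.
4 works (last occupied shift: shift 4): for example weld=shift 2, bore=shift 1, turn=shift 4, press=shift 3, route=shift 2, polish=shift 1, drill=shift 3.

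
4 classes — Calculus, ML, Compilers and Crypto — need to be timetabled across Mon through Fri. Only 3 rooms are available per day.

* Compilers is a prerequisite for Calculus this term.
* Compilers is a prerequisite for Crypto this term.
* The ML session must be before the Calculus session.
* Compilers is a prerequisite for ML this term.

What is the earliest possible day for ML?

Precedence pushes ML to at least Tue; downstream work caps ML at Thu.
ML at Tue is achievable: ML -> Tue, Calculus -> Wed, Crypto -> Tue, Compilers -> Mon.

Tue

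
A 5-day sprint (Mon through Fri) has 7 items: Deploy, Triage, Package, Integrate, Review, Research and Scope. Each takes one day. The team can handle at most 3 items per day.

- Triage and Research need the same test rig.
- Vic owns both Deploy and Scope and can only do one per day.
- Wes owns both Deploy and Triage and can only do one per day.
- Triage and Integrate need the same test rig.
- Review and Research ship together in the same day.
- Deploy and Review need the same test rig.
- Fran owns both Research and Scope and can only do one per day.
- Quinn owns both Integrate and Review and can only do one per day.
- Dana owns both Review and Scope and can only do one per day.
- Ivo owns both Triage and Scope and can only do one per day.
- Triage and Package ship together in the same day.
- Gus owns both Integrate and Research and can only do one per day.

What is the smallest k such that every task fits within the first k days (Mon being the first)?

With at most 3 per day and 7 tasks, at least 3 days are needed.
Could 3 days be enough, i.e. nothing placed later than Wed? No: Deploy, Triage, Review and Scope must all be in different days (Deploy/Triage can't share; Deploy/Review can't share; Deploy/Scope can't share; Triage/Review can't share; Triage/Scope can't share; Review/Scope can't share), but only 3 days are available: 4 tasks can't fit in 3 distinct days.
So 3 days is not enough.
4 works (last occupied day: Thu): for example Integrate=Mon; Review=Wed; Research=Wed; Package=Tue; Triage=Tue; Scope=Thu; Deploy=Mon.

4 days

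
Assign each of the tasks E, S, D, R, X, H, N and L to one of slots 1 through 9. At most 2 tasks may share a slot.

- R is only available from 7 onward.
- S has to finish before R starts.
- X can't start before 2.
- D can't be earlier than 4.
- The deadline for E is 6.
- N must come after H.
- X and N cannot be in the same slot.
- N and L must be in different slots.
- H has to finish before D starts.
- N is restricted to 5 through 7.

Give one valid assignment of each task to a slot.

E in 1; H in 1; R in 7; N in 5; D in 4; L in 3; S in 2; X in 2

Checking: H(1) before N(5); H(1) before D(4); S(2) before R(7); N(5) != L(3); X(2) != N(5); N=5 in [5,7]; R=7 in [7,9]; E=1 in [1,6]; X=2 in [2,9]; D=4 in [4,9]; max 2 per slot (cap 2).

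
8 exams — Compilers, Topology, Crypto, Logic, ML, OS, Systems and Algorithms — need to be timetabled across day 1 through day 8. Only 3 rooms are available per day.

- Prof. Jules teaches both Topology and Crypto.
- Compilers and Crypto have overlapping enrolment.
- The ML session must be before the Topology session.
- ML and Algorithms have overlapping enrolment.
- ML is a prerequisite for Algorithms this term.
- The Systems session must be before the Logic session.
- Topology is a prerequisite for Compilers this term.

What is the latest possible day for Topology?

day 7

Precedence pushes Topology to at least day 2; downstream work caps Topology at day 7.
Topology at day 7 is achievable: Crypto -> day 1, Systems -> day 1, Logic -> day 2, Topology -> day 7, ML -> day 1, OS -> day 2, Algorithms -> day 2, Compilers -> day 8.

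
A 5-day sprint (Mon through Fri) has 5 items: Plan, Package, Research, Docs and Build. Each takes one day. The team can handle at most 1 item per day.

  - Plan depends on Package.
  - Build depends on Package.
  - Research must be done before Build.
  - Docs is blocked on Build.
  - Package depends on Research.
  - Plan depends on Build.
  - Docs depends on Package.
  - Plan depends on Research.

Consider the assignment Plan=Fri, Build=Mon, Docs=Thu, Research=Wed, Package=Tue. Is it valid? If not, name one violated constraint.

Invalid. Research must be done before Build.

Build depends on Package — violated.
The team can handle at most 1 item per day — holds.
Plan depends on Research — holds.
Plan depends on Package — holds.
Docs is blocked on Build — holds.
Package depends on Research — violated.
Plan depends on Build — holds.
Docs depends on Package — holds.
Research must be done before Build — violated.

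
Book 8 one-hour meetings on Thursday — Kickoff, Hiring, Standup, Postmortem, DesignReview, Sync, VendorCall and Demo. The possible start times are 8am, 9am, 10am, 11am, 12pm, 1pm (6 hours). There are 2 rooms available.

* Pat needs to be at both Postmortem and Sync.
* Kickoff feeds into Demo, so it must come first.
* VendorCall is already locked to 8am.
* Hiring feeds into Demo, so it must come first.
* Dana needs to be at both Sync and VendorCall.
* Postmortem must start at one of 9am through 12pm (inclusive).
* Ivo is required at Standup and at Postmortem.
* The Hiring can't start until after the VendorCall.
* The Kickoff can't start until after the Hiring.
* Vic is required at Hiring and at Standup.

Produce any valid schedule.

Sync in 11am; Kickoff in 10am; Hiring in 9am; Postmortem in 9am; VendorCall in 8am; Demo in 11am; Standup in 8am; DesignReview in 10am

Checking: Kickoff(10am) before Demo(11am); VendorCall(8am) before Hiring(9am); Hiring(9am) before Kickoff(10am); Hiring(9am) before Demo(11am); Postmortem(9am) != Sync(11am); Hiring(9am) != Standup(8am); Sync(11am) != VendorCall(8am); Standup(8am) != Postmortem(9am); Postmortem=9am in [9am,12pm]; VendorCall=8am in [8am,8am]; max 2 per hour (cap 2).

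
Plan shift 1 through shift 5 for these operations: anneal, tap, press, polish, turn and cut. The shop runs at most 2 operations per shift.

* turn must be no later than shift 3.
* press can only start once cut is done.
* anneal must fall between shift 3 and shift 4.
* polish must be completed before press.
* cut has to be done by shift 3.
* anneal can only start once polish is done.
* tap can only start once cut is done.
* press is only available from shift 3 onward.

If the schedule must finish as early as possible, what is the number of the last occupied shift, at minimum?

3

The precedence chain requires at least 2 distinct shifts.
With at most 2 per shift and 6 operations, at least 3 shifts are needed.
anneal can't be placed before shift 3, so the schedule must run through at least shift 3.
3 works (last occupied shift: shift 3): for example polish=shift 1; anneal=shift 3; cut=shift 1; press=shift 3; tap=shift 2; turn=shift 2.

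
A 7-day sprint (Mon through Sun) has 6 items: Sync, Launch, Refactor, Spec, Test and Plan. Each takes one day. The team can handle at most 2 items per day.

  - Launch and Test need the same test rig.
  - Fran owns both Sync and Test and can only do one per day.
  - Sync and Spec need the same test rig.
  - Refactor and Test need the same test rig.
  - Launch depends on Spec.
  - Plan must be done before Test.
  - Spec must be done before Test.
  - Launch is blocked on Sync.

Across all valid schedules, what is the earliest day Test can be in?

Tue

Precedence pushes Test to at least Tue.
Test at Tue is achievable: Refactor in Wed; Plan in Mon; Launch in Thu; Test in Tue; Spec in Mon; Sync in Wed.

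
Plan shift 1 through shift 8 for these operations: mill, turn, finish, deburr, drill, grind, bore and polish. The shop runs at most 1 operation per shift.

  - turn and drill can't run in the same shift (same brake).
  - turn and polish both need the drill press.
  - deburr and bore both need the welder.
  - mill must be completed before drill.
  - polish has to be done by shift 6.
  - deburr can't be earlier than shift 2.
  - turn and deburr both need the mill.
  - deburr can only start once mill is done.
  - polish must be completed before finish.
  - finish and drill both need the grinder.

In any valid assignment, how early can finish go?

Precedence pushes finish to at least shift 2.
finish at shift 2 is achievable: deburr -> shift 4, drill -> shift 5, turn -> shift 6, grind -> shift 7, bore -> shift 8, mill -> shift 3, finish -> shift 2, polish -> shift 1.

shift 2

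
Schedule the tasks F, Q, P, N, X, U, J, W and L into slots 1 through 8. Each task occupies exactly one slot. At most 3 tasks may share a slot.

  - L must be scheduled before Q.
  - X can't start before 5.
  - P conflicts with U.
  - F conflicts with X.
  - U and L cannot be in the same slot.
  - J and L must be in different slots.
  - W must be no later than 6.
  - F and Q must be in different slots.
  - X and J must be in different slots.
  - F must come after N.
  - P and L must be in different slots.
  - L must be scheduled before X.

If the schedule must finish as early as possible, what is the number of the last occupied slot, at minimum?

slot 5

The precedence chain requires at least 2 distinct slots.
With at most 3 per slot and 9 tasks, at least 3 slots are needed.
X can't be placed before 5, so the schedule must run through at least slot 5.
5 works (last occupied slot: 5): for example L=1, N=1, Q=3, X=5, W=1, U=3, F=2, J=2, P=2.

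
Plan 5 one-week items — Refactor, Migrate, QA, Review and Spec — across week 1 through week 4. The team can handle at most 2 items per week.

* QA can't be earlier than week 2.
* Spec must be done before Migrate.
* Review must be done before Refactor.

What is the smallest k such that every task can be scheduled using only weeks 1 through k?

The precedence chain requires at least 2 distinct weeks.
With at most 2 per week and 5 tasks, at least 3 weeks are needed.
3 works (last occupied week: week 3): for example Migrate -> week 3; Refactor -> week 2; Review -> week 1; QA -> week 2; Spec -> week 1.

3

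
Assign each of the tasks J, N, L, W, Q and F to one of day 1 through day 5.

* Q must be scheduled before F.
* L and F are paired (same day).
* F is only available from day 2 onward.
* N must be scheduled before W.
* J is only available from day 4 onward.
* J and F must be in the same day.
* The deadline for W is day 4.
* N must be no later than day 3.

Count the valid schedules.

Splitting on J: it can be day 4 (18), day 5 (24). Listing each branch's schedules as (N, L, W, Q, F) by day number:
J=day 4: (1,4,2,1,4) (1,4,2,2,4) (1,4,2,3,4) (1,4,3,1,4) (1,4,3,2,4) (1,4,3,3,4) (1,4,4,1,4) (1,4,4,2,4) (1,4,4,3,4) (2,4,3,1,4) (2,4,3,2,4) (2,4,3,3,4) (2,4,4,1,4) (2,4,4,2,4) (2,4,4,3,4) (3,4,4,1,4) (3,4,4,2,4) (3,4,4,3,4) — 18.
J=day 5: (1,5,2,1,5) (1,5,2,2,5) (1,5,2,3,5) (1,5,2,4,5) (1,5,3,1,5) (1,5,3,2,5) (1,5,3,3,5) (1,5,3,4,5) (1,5,4,1,5) (1,5,4,2,5) (1,5,4,3,5) (1,5,4,4,5) (2,5,3,1,5) (2,5,3,2,5) (2,5,3,3,5) (2,5,3,4,5) (2,5,4,1,5) (2,5,4,2,5) (2,5,4,3,5) (2,5,4,4,5) (3,5,4,1,5) (3,5,4,2,5) (3,5,4,3,5) (3,5,4,4,5) — 24.
Summing: 18 + 24 = 42.

42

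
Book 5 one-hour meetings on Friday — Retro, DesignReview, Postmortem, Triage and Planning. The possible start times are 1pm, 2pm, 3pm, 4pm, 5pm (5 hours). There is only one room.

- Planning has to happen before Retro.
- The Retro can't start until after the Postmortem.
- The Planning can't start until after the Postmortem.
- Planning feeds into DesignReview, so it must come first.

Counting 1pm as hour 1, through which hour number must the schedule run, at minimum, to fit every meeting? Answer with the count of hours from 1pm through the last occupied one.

5 hours

The precedence chain requires at least 3 distinct hours.
With at most 1 per hour and 5 meetings, at least 5 hours are needed.
5 works (last occupied hour: 5pm): for example Planning in 2pm; Triage in 5pm; Retro in 3pm; Postmortem in 1pm; DesignReview in 4pm.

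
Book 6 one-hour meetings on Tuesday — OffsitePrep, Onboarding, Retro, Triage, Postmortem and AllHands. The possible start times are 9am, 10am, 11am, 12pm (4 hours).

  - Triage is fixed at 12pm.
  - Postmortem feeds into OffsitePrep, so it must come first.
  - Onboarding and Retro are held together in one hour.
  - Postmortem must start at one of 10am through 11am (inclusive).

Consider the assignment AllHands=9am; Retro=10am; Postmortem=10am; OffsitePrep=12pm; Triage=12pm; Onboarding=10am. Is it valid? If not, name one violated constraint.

Yes

Postmortem feeds into OffsitePrep, so it must come first — holds.
Triage is fixed at 12pm — holds.
Postmortem must start at one of 10am through 11am (inclusive) — holds.
Onboarding and Retro are held together in one hour — holds.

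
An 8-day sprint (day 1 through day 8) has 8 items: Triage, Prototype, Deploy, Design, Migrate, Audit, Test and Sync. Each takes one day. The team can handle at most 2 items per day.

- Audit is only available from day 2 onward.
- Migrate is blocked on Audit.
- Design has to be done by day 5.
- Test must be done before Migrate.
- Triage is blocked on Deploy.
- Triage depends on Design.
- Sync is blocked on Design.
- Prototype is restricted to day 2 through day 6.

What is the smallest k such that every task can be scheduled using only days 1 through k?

4 days

The precedence chain requires at least 2 distinct days.
With at most 2 per day and 8 tasks, at least 4 days are needed.
Propagating the time windows through the other constraints, Migrate can't land before day 3, so the schedule must run through at least day 3.
4 works (last occupied day: day 4): for example Migrate in day 4, Prototype in day 2, Deploy in day 1, Test in day 3, Audit in day 2, Triage in day 3, Design in day 1, Sync in day 4.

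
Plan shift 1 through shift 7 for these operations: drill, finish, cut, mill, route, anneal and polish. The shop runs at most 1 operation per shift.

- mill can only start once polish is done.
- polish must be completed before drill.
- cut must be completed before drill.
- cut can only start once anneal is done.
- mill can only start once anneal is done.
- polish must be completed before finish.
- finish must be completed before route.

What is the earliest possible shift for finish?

shift 2

Precedence pushes finish to at least shift 2; downstream work caps finish at shift 6.
finish at shift 2 is achievable: polish=shift 1; mill=shift 6; drill=shift 5; route=shift 7; cut=shift 4; finish=shift 2; anneal=shift 3.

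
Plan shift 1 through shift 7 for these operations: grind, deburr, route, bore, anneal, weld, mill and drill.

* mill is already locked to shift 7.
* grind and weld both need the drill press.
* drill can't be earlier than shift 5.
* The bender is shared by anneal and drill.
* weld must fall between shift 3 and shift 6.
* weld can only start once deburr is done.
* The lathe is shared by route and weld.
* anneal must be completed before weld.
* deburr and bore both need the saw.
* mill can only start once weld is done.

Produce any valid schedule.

grind=shift 1, bore=shift 2, anneal=shift 1, deburr=shift 1, drill=shift 5, weld=shift 3, mill=shift 7, route=shift 1

Checking: deburr(shift 1) before weld(shift 3); weld(shift 3) before mill(shift 7); anneal(shift 1) before weld(shift 3); route(shift 1) != weld(shift 3); anneal(shift 1) != drill(shift 5); deburr(shift 1) != bore(shift 2); grind(shift 1) != weld(shift 3); drill=shift 5 in [shift 5,shift 7]; weld=shift 3 in [shift 3,shift 6]; mill=shift 7 in [shift 7,shift 7].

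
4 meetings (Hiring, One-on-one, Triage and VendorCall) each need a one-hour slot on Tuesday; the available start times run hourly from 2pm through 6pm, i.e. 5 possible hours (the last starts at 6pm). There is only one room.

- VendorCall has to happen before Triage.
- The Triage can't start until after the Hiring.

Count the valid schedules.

Splitting on Hiring: it can be 2pm (12), 3pm (12), 4pm (10), 5pm (6). Listing each branch's schedules as (One-on-one, Triage, VendorCall):
Hiring=2pm: (3pm,5pm,4pm) (3pm,6pm,4pm) (3pm,6pm,5pm) (4pm,5pm,3pm) (4pm,6pm,3pm) (4pm,6pm,5pm) (5pm,4pm,3pm) (5pm,6pm,3pm) (5pm,6pm,4pm) (6pm,4pm,3pm) (6pm,5pm,3pm) (6pm,5pm,4pm) — 12.
Hiring=3pm: (2pm,5pm,4pm) (2pm,6pm,4pm) (2pm,6pm,5pm) (4pm,5pm,2pm) (4pm,6pm,2pm) (4pm,6pm,5pm) (5pm,4pm,2pm) (5pm,6pm,2pm) (5pm,6pm,4pm) (6pm,4pm,2pm) (6pm,5pm,2pm) (6pm,5pm,4pm) — 12.
Hiring=4pm: (2pm,5pm,3pm) (2pm,6pm,3pm) (2pm,6pm,5pm) (3pm,5pm,2pm) (3pm,6pm,2pm) (3pm,6pm,5pm) (5pm,6pm,2pm) (5pm,6pm,3pm) (6pm,5pm,2pm) (6pm,5pm,3pm) — 10.
Hiring=5pm: (2pm,6pm,3pm) (2pm,6pm,4pm) (3pm,6pm,2pm) (3pm,6pm,4pm) (4pm,6pm,2pm) (4pm,6pm,3pm) — 6.
Summing: 12 + 12 + 10 + 6 = 40.

40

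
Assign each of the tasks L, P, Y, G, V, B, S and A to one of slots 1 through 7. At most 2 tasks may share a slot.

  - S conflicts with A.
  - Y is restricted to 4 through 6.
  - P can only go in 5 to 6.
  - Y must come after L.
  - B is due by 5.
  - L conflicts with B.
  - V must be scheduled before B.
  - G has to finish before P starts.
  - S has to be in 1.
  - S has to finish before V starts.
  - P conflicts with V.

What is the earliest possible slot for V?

Precedence pushes V to at least 2; downstream work caps V at 4.
V at 2 is achievable: P=5, V=2, L=1, B=3, G=2, A=3, S=1, Y=4.

2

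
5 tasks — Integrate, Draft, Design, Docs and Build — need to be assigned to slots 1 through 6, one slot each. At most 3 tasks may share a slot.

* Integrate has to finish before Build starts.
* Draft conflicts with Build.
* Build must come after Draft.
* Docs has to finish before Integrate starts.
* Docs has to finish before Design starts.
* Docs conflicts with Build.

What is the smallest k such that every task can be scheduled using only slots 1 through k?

3

The precedence chain requires at least 3 distinct slots.
With at most 3 per slot and 5 tasks, at least 2 slots are needed.
3 works (last occupied slot: 3): for example Design=2, Integrate=2, Draft=1, Build=3, Docs=1.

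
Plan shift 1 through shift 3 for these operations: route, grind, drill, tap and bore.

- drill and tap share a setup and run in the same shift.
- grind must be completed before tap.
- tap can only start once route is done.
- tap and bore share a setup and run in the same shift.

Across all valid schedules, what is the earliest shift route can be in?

shift 1

Downstream work caps route at shift 2.
route at shift 1 is achievable: route=shift 1; tap=shift 2; bore=shift 2; grind=shift 1; drill=shift 2.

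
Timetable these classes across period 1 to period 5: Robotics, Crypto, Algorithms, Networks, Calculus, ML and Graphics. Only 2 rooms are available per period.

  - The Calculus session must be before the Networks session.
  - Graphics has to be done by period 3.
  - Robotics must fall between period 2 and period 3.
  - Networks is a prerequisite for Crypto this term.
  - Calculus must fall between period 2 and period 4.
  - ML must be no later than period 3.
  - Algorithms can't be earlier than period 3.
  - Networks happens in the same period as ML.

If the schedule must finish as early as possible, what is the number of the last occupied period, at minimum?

period 4

The precedence chain requires at least 3 distinct periods.
With at most 2 per period and 7 classes, at least 4 periods are needed.
Propagating the time windows through the other constraints, Crypto can't land before period 4, so the schedule must run through at least period 4.
4 works (last occupied period: period 4): for example Robotics -> period 2; Algorithms -> period 4; Calculus -> period 2; Graphics -> period 1; Networks -> period 3; ML -> period 3; Crypto -> period 4.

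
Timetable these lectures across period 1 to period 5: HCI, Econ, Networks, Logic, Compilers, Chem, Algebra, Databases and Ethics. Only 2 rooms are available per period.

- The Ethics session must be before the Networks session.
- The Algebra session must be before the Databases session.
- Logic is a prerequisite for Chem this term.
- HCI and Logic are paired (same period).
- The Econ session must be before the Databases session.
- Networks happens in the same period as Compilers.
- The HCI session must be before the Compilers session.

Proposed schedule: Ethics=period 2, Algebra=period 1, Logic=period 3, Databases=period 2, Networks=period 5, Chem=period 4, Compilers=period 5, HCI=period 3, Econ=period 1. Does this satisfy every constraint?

Only 2 rooms are available per period — holds.
The HCI session must be before the Compilers session — holds.
The Algebra session must be before the Databases session — holds.
The Ethics session must be before the Networks session — holds.
Networks happens in the same period as Compilers — holds.
Logic is a prerequisite for Chem this term — holds.
The Econ session must be before the Databases session — holds.
HCI and Logic are paired (same period) — holds.

Yes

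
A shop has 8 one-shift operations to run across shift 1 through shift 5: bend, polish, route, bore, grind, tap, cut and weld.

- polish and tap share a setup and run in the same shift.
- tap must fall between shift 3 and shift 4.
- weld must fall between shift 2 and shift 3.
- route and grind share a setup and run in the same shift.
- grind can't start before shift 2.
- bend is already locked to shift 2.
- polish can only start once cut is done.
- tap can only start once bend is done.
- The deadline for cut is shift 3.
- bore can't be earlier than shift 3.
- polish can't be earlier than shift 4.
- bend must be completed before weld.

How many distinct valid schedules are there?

Splitting on route: it can be shift 2 (9), shift 3 (9), shift 4 (9), shift 5 (9). Listing each branch's schedules as (bend, polish, bore, grind, tap, cut, weld) by shift number:
route=shift 2: (2,4,3,2,4,1,3) (2,4,3,2,4,2,3) (2,4,3,2,4,3,3) (2,4,4,2,4,1,3) (2,4,4,2,4,2,3) (2,4,4,2,4,3,3) (2,4,5,2,4,1,3) (2,4,5,2,4,2,3) (2,4,5,2,4,3,3) — 9.
route=shift 3: (2,4,3,3,4,1,3) (2,4,3,3,4,2,3) (2,4,3,3,4,3,3) (2,4,4,3,4,1,3) (2,4,4,3,4,2,3) (2,4,4,3,4,3,3) (2,4,5,3,4,1,3) (2,4,5,3,4,2,3) (2,4,5,3,4,3,3) — 9.
route=shift 4: (2,4,3,4,4,1,3) (2,4,3,4,4,2,3) (2,4,3,4,4,3,3) (2,4,4,4,4,1,3) (2,4,4,4,4,2,3) (2,4,4,4,4,3,3) (2,4,5,4,4,1,3) (2,4,5,4,4,2,3) (2,4,5,4,4,3,3) — 9.
route=shift 5: (2,4,3,5,4,1,3) (2,4,3,5,4,2,3) (2,4,3,5,4,3,3) (2,4,4,5,4,1,3) (2,4,4,5,4,2,3) (2,4,4,5,4,3,3) (2,4,5,5,4,1,3) (2,4,5,5,4,2,3) (2,4,5,5,4,3,3) — 9.
Summing: 9 + 9 + 9 + 9 = 36.

36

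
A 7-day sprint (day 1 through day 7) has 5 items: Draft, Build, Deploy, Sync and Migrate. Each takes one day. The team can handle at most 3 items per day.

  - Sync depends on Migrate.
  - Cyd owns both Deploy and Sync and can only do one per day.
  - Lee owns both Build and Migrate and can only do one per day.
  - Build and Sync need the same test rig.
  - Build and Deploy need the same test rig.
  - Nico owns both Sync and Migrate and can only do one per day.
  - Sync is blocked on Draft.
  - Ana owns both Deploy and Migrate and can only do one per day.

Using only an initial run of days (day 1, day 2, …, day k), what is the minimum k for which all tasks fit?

The precedence chain requires at least 2 distinct days.
With at most 3 per day and 5 tasks, at least 2 days are needed.
Those bounds only give 2; check 3 days directly (anything shorter is at least as hard).
Could 3 days be enough, i.e. nothing placed later than day 3? No: Sync must come after Draft (at day 1 or later) → {day 2, day 3}; Migrate must come before Sync (at day 3 or earlier) → {day 1, day 2}; Build, Deploy, Sync and Migrate must all be in different days (Build/Deploy can't share; Build/Sync can't share; Build/Migrate can't share; Deploy/Sync can't share; Deploy/Migrate can't share; Sync/Migrate can't share), but they are limited to Build in {day 1, day 2, day 3}, Deploy in {day 1, day 2, day 3}, Sync in {day 2, day 3}, Migrate in {day 1, day 2} — together just 3 days: 4 tasks can't fit in 3 distinct days.
So 3 days is not enough.
4 works (last occupied day: day 4): for example Build in day 3, Deploy in day 4, Draft in day 1, Sync in day 2, Migrate in day 1.

4 days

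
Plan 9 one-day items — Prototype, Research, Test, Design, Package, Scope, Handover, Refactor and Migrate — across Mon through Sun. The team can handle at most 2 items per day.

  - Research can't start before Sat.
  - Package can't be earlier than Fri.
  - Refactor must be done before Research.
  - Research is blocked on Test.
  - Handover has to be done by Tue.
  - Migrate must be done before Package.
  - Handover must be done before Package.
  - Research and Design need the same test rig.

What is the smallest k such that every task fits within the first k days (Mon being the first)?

The precedence chain requires at least 2 distinct days.
With at most 2 per day and 9 tasks, at least 5 days are needed.
Research can't be placed before Sat — that is day 6 counting from Mon — so the schedule must run through at least 6 days.
6 works (last occupied day: Sat): for example Design in Wed, Test in Mon, Package in Fri, Refactor in Tue, Migrate in Tue, Handover in Mon, Prototype in Wed, Research in Sat, Scope in Thu.

6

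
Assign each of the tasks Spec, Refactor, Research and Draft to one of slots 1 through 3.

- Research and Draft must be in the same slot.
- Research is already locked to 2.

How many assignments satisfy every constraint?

9

Splitting on Spec: it can be 1 (3), 2 (3), 3 (3). Listing each branch's schedules as (Refactor, Research, Draft):
Spec=1: (1,2,2) (2,2,2) (3,2,2) — 3.
Spec=2: (1,2,2) (2,2,2) (3,2,2) — 3.
Spec=3: (1,2,2) (2,2,2) (3,2,2) — 3.
Summing: 3 + 3 + 3 = 9.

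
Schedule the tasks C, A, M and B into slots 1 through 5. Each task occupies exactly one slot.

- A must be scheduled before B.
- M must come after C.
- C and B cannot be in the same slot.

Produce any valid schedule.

C -> 1; M -> 2; A -> 1; B -> 2

Checking: C(1) before M(2); A(1) before B(2); C(1) != B(2).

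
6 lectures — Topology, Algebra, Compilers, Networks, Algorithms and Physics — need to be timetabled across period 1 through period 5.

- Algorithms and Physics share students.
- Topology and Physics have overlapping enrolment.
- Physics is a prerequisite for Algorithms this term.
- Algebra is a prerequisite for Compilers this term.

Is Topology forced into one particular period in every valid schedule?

Topology can be period 1 (e.g. Topology -> period 1; Algorithms -> period 3; Physics -> period 2; Networks -> period 1; Algebra -> period 1; Compilers -> period 2) or period 2 (e.g. Physics in period 1, Topology in period 2, Compilers in period 2, Networks in period 1, Algorithms in period 2, Algebra in period 1).

No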